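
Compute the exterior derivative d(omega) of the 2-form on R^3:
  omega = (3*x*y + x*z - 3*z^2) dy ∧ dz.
d(omega) = (3*y + z) dx ∧ dy ∧ dz

For a 2-form omega = sum_{i<j} g_{ij} dx_i ∧ dx_j, the exterior derivative is
  d(omega) = sum_{i<j} d(g_{ij}) ∧ dx_i ∧ dx_j = sum_{i<j, k} (∂g_{ij}/∂x_k) dx_k ∧ dx_i ∧ dx_j.
Expand each term, using dx_k ∧ dx_i ∧ dx_j = sgn(permutation) dx_{(a)} ∧ dx_{(b)} ∧ dx_{(c)} with (a < b < c) sorted:
  d(3*x*y + x*z - 3*z^2) includes (∂/∂x)(3*x*y + x*z - 3*z^2) dx = (3*y + z) dx, which multiplied by dy ∧ dz gives (3*y + z) dx ∧ dy ∧ dz
Collecting like 3-forms: d(omega) = (3*y + z) dx ∧ dy ∧ dz.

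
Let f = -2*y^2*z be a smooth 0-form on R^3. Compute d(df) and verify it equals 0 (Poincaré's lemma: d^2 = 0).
d(df) = 0

Step 1: df = sum_i (∂f/∂x_i) dx_i = (0) dx + (-4*y*z) dy + (-2*y^2) dz.
Step 2: Apply d again. Using the 1-form formula, the coefficient of dx ∧ dy in d(df) is ∂^2 f/∂x ∂y - ∂^2 f/∂y ∂x = (0) - (0) = 0 (equality of mixed partials for smooth f).
Similarly for dx ∧ dz and dy ∧ dz — all coefficients vanish. So d(df) = 0.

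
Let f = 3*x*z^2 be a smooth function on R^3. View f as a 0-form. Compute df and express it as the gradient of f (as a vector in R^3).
df = (3*z^2) dx + (0) dy + (6*x*z) dz; grad f = (3*z^2, 0, 6*x*z)

For a 0-form f, d f = (∂f/∂x) dx + (∂f/∂y) dy + (∂f/∂z) dz. The components of the vector representation are exactly the entries of grad f in Cartesian coordinates:
  ∂f/∂x = 3*z^2
  ∂f/∂y = 0
  ∂f/∂z = 6*x*z.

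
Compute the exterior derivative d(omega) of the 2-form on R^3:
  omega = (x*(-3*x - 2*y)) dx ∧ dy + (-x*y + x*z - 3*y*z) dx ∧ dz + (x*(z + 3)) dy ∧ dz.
d(omega) = (x + 4*z + 3) dx ∧ dy ∧ dz

For a 2-form omega = sum_{i<j} g_{ij} dx_i ∧ dx_j, the exterior derivative is
  d(omega) = sum_{i<j} d(g_{ij}) ∧ dx_i ∧ dx_j = sum_{i<j, k} (∂g_{ij}/∂x_k) dx_k ∧ dx_i ∧ dx_j.
Expand each term, using dx_k ∧ dx_i ∧ dx_j = sgn(permutation) dx_{(a)} ∧ dx_{(b)} ∧ dx_{(c)} with (a < b < c) sorted:
  d(-x*y + x*z - 3*y*z) includes (∂/∂y)(-x*y + x*z - 3*y*z) dy = (-x - 3*z) dy, which multiplied by dx ∧ dz gives (x + 3*z) dx ∧ dy ∧ dz
  d(x*(z + 3)) includes (∂/∂x)(x*(z + 3)) dx = (z + 3) dx, which multiplied by dy ∧ dz gives (z + 3) dx ∧ dy ∧ dz
Collecting like 3-forms: d(omega) = (x + 4*z + 3) dx ∧ dy ∧ dz.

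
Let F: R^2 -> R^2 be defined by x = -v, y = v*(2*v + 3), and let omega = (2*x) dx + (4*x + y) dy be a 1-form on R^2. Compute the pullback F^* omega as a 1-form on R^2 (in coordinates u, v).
F^* omega = (v*(8*v^2 + 2*v - 1)) dv

Using F^*(f dg) = (f ∘ F) d(g ∘ F), substitute each coordinate x_i by F_i(u, v) in f_i, and replace dx_i by d F_i = (∂F_i/∂u) du + (∂F_i/∂v) dv.
  For the x component: f_1(F) = -2*v; d F_1 = (0) du + (-1) dv
  For the y component: f_2(F) = v*(2*v - 1); d F_2 = (0) du + (4*v + 3) dv
Combining and collecting du, dv coefficients:
  coeff of du: 0
  coeff of dv: v*(8*v^2 + 2*v - 1)
F^* omega = (v*(8*v^2 + 2*v - 1)) dv.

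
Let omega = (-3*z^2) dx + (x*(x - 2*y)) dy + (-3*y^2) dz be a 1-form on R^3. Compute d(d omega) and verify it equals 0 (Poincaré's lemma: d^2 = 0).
d(d omega) = 0

Step 1: d omega = sum_{i<j} (∂f_j/∂x_i - ∂f_i/∂x_j) dx_i ∧ dx_j:
  coeff of dx ∧ dy: 2*x - 2*y
  coeff of dx ∧ dz: 6*z
  coeff of dy ∧ dz: -6*y
Step 2: Apply d again to each 2-form coefficient. The only possible 3-form in R^3 is dx ∧ dy ∧ dz, with coefficient
  ∂(coeff of dy∧dz)/∂x - ∂(coeff of dx∧dz)/∂y + ∂(coeff of dx∧dy)/∂z
  = ∂/∂x (-6*y) - ∂/∂y (6*z) + ∂/∂z (2*x - 2*y).
Each of these terms simplifies to sums of mixed partials that cancel in pairs. The result is 0 (by equality of mixed partials for smooth functions — Schwarz / Clairaut).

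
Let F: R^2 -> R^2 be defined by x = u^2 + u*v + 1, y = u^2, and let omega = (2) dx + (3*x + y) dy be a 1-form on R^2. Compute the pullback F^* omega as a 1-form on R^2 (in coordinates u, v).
F^* omega = (8*u^3 + 6*u^2*v + 10*u + 2*v) du + (2*u) dv

Using F^*(f dg) = (f ∘ F) d(g ∘ F), substitute each coordinate x_i by F_i(u, v) in f_i, and replace dx_i by d F_i = (∂F_i/∂u) du + (∂F_i/∂v) dv.
  For the x component: f_1(F) = 2; d F_1 = (2*u + v) du + (u) dv
  For the y component: f_2(F) = 4*u^2 + 3*u*v + 3; d F_2 = (2*u) du + (0) dv
Combining and collecting du, dv coefficients:
  coeff of du: 8*u^3 + 6*u^2*v + 10*u + 2*v
  coeff of dv: 2*u
F^* omega = (8*u^3 + 6*u^2*v + 10*u + 2*v) du + (2*u) dv.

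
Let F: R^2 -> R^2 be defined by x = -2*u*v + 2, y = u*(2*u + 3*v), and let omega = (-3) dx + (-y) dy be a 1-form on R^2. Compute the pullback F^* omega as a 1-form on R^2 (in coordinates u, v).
F^* omega = (-8*u^3 - 18*u^2*v - 9*u*v^2 + 6*v) du + (3*u*(-2*u^2 - 3*u*v + 2)) dv

Using F^*(f dg) = (f ∘ F) d(g ∘ F), substitute each coordinate x_i by F_i(u, v) in f_i, and replace dx_i by d F_i = (∂F_i/∂u) du + (∂F_i/∂v) dv.
  For the x component: f_1(F) = -3; d F_1 = (-2*v) du + (-2*u) dv
  For the y component: f_2(F) = u*(-2*u - 3*v); d F_2 = (4*u + 3*v) du + (3*u) dv
Combining and collecting du, dv coefficients:
  coeff of du: -8*u^3 - 18*u^2*v - 9*u*v^2 + 6*v
  coeff of dv: 3*u*(-2*u^2 - 3*u*v + 2)
F^* omega = (-8*u^3 - 18*u^2*v - 9*u*v^2 + 6*v) du + (3*u*(-2*u^2 - 3*u*v + 2)) dv.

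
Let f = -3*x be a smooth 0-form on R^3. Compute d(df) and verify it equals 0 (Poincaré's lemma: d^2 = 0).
d(df) = 0

Step 1: df = sum_i (∂f/∂x_i) dx_i = (-3) dx + (0) dy + (0) dz.
Step 2: Apply d again. Using the 1-form formula, the coefficient of dx ∧ dy in d(df) is ∂^2 f/∂x ∂y - ∂^2 f/∂y ∂x = (0) - (0) = 0 (equality of mixed partials for smooth f).
Similarly for dx ∧ dz and dy ∧ dz — all coefficients vanish. So d(df) = 0.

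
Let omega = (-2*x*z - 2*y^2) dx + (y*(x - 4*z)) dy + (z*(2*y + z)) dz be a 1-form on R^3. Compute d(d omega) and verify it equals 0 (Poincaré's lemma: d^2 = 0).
d(d omega) = 0

Step 1: d omega = sum_{i<j} (∂f_j/∂x_i - ∂f_i/∂x_j) dx_i ∧ dx_j:
  coeff of dx ∧ dy: 5*y
  coeff of dx ∧ dz: 2*x
  coeff of dy ∧ dz: 4*y + 2*z
Step 2: Apply d again to each 2-form coefficient. The only possible 3-form in R^3 is dx ∧ dy ∧ dz, with coefficient
  ∂(coeff of dy∧dz)/∂x - ∂(coeff of dx∧dz)/∂y + ∂(coeff of dx∧dy)/∂z
  = ∂/∂x (4*y + 2*z) - ∂/∂y (2*x) + ∂/∂z (5*y).
Each of these terms simplifies to sums of mixed partials that cancel in pairs. The result is 0 (by equality of mixed partials for smooth functions — Schwarz / Clairaut).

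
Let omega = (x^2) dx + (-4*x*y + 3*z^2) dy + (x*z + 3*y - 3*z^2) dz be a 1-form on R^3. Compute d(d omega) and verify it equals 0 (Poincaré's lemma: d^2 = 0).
d(d omega) = 0

Step 1: d omega = sum_{i<j} (∂f_j/∂x_i - ∂f_i/∂x_j) dx_i ∧ dx_j:
  coeff of dx ∧ dy: -4*y
  coeff of dx ∧ dz: z
  coeff of dy ∧ dz: 3 - 6*z
Step 2: Apply d again to each 2-form coefficient. The only possible 3-form in R^3 is dx ∧ dy ∧ dz, with coefficient
  ∂(coeff of dy∧dz)/∂x - ∂(coeff of dx∧dz)/∂y + ∂(coeff of dx∧dy)/∂z
  = ∂/∂x (3 - 6*z) - ∂/∂y (z) + ∂/∂z (-4*y).
Each of these terms simplifies to sums of mixed partials that cancel in pairs. The result is 0 (by equality of mixed partials for smooth functions — Schwarz / Clairaut).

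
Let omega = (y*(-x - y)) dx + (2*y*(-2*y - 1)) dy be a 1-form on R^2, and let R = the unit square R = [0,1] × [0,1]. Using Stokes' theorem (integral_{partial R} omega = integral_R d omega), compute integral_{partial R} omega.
integral_(partial R) omega = 3/2

Stokes: integral_partial_R omega = integral_R d omega with d omega = (∂Q/∂x - ∂P/∂y) dx ∧ dy.
  ∂Q/∂x = 0
  ∂P/∂y = -x - 2*y
  integrand = ∂Q/∂x - ∂P/∂y = x + 2*y.
Integrating over R: integral_0^1 integral_0^1 (x + 2*y) dx dy = 3/2.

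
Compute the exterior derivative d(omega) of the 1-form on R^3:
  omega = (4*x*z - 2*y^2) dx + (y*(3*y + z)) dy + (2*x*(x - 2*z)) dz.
d(omega) = (4*y) dx ∧ dy + (-4*z) dx ∧ dz + (-y) dy ∧ dz

For a 1-form omega = sum_i f_i dx_i, the exterior derivative is
  d(omega) = sum_{i < j} (∂f_j/∂x_i - ∂f_i/∂x_j) dx_i ∧ dx_j.
  coefficient of dx ∧ dy: ∂f_2/∂x - ∂f_1/∂y = ∂(y*(3*y + z))/∂x - ∂(4*x*z - 2*y^2)/∂y = 4*y
  coefficient of dx ∧ dz: ∂f_3/∂x - ∂f_1/∂z = ∂(2*x*(x - 2*z))/∂x - ∂(4*x*z - 2*y^2)/∂z = -4*z
  coefficient of dy ∧ dz: ∂f_3/∂y - ∂f_2/∂z = ∂(2*x*(x - 2*z))/∂y - ∂(y*(3*y + z))/∂z = -y
Assembling: d(omega) = (4*y) dx ∧ dy + (-4*z) dx ∧ dz + (-y) dy ∧ dz.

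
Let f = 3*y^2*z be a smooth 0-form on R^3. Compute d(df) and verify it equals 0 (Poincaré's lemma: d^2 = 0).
d(df) = 0

Step 1: df = sum_i (∂f/∂x_i) dx_i = (0) dx + (6*y*z) dy + (3*y^2) dz.
Step 2: Apply d again. Using the 1-form formula, the coefficient of dx ∧ dy in d(df) is ∂^2 f/∂x ∂y - ∂^2 f/∂y ∂x = (0) - (0) = 0 (equality of mixed partials for smooth f).
Similarly for dx ∧ dz and dy ∧ dz — all coefficients vanish. So d(df) = 0.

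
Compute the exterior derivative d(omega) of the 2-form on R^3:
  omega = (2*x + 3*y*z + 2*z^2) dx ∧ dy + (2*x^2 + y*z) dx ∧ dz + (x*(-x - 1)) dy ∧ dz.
d(omega) = (-2*x + 3*y + 3*z - 1) dx ∧ dy ∧ dz

For a 2-form omega = sum_{i<j} g_{ij} dx_i ∧ dx_j, the exterior derivative is
  d(omega) = sum_{i<j} d(g_{ij}) ∧ dx_i ∧ dx_j = sum_{i<j, k} (∂g_{ij}/∂x_k) dx_k ∧ dx_i ∧ dx_j.
Expand each term, using dx_k ∧ dx_i ∧ dx_j = sgn(permutation) dx_{(a)} ∧ dx_{(b)} ∧ dx_{(c)} with (a < b < c) sorted:
  d(2*x + 3*y*z + 2*z^2) includes (∂/∂z)(2*x + 3*y*z + 2*z^2) dz = (3*y + 4*z) dz, which multiplied by dx ∧ dy gives (3*y + 4*z) dx ∧ dy ∧ dz
  d(2*x^2 + y*z) includes (∂/∂y)(2*x^2 + y*z) dy = (z) dy, which multiplied by dx ∧ dz gives (-z) dx ∧ dy ∧ dz
  d(x*(-x - 1)) includes (∂/∂x)(x*(-x - 1)) dx = (-2*x - 1) dx, which multiplied by dy ∧ dz gives (-2*x - 1) dx ∧ dy ∧ dz
Collecting like 3-forms: d(omega) = (-2*x + 3*y + 3*z - 1) dx ∧ dy ∧ dz.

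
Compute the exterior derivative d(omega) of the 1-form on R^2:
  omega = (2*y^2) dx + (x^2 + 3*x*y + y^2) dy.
d(omega) = (2*x - y) dx ∧ dy

For a 1-form omega = sum_i f_i dx_i, the exterior derivative is
  d(omega) = sum_{i < j} (∂f_j/∂x_i - ∂f_i/∂x_j) dx_i ∧ dx_j.
  coefficient of dx ∧ dy: ∂f_2/∂x - ∂f_1/∂y = ∂(x^2 + 3*x*y + y^2)/∂x - ∂(2*y^2)/∂y = 2*x - y
Assembling: d(omega) = (2*x - y) dx ∧ dy.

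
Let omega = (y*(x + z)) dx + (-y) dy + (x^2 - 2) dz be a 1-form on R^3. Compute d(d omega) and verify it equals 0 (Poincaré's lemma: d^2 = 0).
d(d omega) = 0

Step 1: d omega = sum_{i<j} (∂f_j/∂x_i - ∂f_i/∂x_j) dx_i ∧ dx_j:
  coeff of dx ∧ dy: -x - z
  coeff of dx ∧ dz: 2*x - y
  coeff of dy ∧ dz: 0
Step 2: Apply d again to each 2-form coefficient. The only possible 3-form in R^3 is dx ∧ dy ∧ dz, with coefficient
  ∂(coeff of dy∧dz)/∂x - ∂(coeff of dx∧dz)/∂y + ∂(coeff of dx∧dy)/∂z
  = ∂/∂x (0) - ∂/∂y (2*x - y) + ∂/∂z (-x - z).
Each of these terms simplifies to sums of mixed partials that cancel in pairs. The result is 0 (by equality of mixed partials for smooth functions — Schwarz / Clairaut).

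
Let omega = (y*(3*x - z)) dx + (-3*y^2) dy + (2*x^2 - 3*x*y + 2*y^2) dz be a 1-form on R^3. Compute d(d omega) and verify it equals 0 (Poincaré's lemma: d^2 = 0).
d(d omega) = 0

Step 1: d omega = sum_{i<j} (∂f_j/∂x_i - ∂f_i/∂x_j) dx_i ∧ dx_j:
  coeff of dx ∧ dy: -3*x + z
  coeff of dx ∧ dz: 4*x - 2*y
  coeff of dy ∧ dz: -3*x + 4*y
Step 2: Apply d again to each 2-form coefficient. The only possible 3-form in R^3 is dx ∧ dy ∧ dz, with coefficient
  ∂(coeff of dy∧dz)/∂x - ∂(coeff of dx∧dz)/∂y + ∂(coeff of dx∧dy)/∂z
  = ∂/∂x (-3*x + 4*y) - ∂/∂y (4*x - 2*y) + ∂/∂z (-3*x + z).
Each of these terms simplifies to sums of mixed partials that cancel in pairs. The result is 0 (by equality of mixed partials for smooth functions — Schwarz / Clairaut).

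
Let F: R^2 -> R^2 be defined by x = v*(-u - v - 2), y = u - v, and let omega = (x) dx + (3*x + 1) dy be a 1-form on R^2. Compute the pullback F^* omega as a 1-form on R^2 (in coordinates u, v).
F^* omega = (u*v^2 - 3*u*v + v^3 - v^2 - 6*v + 1) du + (u^2*v + 3*u*v^2 + 7*u*v + 2*v^3 + 9*v^2 + 10*v - 1) dv

Using F^*(f dg) = (f ∘ F) d(g ∘ F), substitute each coordinate x_i by F_i(u, v) in f_i, and replace dx_i by d F_i = (∂F_i/∂u) du + (∂F_i/∂v) dv.
  For the x component: f_1(F) = v*(-u - v - 2); d F_1 = (-v) du + (-u - 2*v - 2) dv
  For the y component: f_2(F) = -3*u*v - 3*v^2 - 6*v + 1; d F_2 = (1) du + (-1) dv
Combining and collecting du, dv coefficients:
  coeff of du: u*v^2 - 3*u*v + v^3 - v^2 - 6*v + 1
  coeff of dv: u^2*v + 3*u*v^2 + 7*u*v + 2*v^3 + 9*v^2 + 10*v - 1
F^* omega = (u*v^2 - 3*u*v + v^3 - v^2 - 6*v + 1) du + (u^2*v + 3*u*v^2 + 7*u*v + 2*v^3 + 9*v^2 + 10*v - 1) dv.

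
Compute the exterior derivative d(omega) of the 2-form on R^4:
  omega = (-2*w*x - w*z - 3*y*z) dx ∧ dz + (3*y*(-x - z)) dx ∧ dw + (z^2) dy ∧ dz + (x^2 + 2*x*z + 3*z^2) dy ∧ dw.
d(omega) = (3*z) dx ∧ dy ∧ dz + (-2*x + 3*y - z) dx ∧ dz ∧ dw + (5*x + 5*z) dx ∧ dy ∧ dw + (-2*x - 6*z) dy ∧ dz ∧ dw

For a 2-form omega = sum_{i<j} g_{ij} dx_i ∧ dx_j, the exterior derivative is
  d(omega) = sum_{i<j} d(g_{ij}) ∧ dx_i ∧ dx_j = sum_{i<j, k} (∂g_{ij}/∂x_k) dx_k ∧ dx_i ∧ dx_j.
Expand each term, using dx_k ∧ dx_i ∧ dx_j = sgn(permutation) dx_{(a)} ∧ dx_{(b)} ∧ dx_{(c)} with (a < b < c) sorted:
  d(-2*w*x - w*z - 3*y*z) includes (∂/∂y)(-2*w*x - w*z - 3*y*z) dy = (-3*z) dy, which multiplied by dx ∧ dz gives (3*z) dx ∧ dy ∧ dz
  d(-2*w*x - w*z - 3*y*z) includes (∂/∂w)(-2*w*x - w*z - 3*y*z) dw = (-2*x - z) dw, which multiplied by dx ∧ dz gives (-2*x - z) dx ∧ dz ∧ dw
  d(3*y*(-x - z)) includes (∂/∂y)(3*y*(-x - z)) dy = (-3*x - 3*z) dy, which multiplied by dx ∧ dw gives (3*x + 3*z) dx ∧ dy ∧ dw
  d(3*y*(-x - z)) includes (∂/∂z)(3*y*(-x - z)) dz = (-3*y) dz, which multiplied by dx ∧ dw gives (3*y) dx ∧ dz ∧ dw
  d(x^2 + 2*x*z + 3*z^2) includes (∂/∂x)(x^2 + 2*x*z + 3*z^2) dx = (2*x + 2*z) dx, which multiplied by dy ∧ dw gives (2*x + 2*z) dx ∧ dy ∧ dw
  d(x^2 + 2*x*z + 3*z^2) includes (∂/∂z)(x^2 + 2*x*z + 3*z^2) dz = (2*x + 6*z) dz, which multiplied by dy ∧ dw gives (-2*x - 6*z) dy ∧ dz ∧ dw
Collecting like 3-forms: d(omega) = (3*z) dx ∧ dy ∧ dz + (-2*x + 3*y - z) dx ∧ dz ∧ dw + (5*x + 5*z) dx ∧ dy ∧ dw + (-2*x - 6*z) dy ∧ dz ∧ dw.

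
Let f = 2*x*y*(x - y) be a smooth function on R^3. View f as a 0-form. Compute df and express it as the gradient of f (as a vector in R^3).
df = (2*y*(2*x - y)) dx + (2*x*(x - 2*y)) dy + (0) dz; grad f = (2*y*(2*x - y), 2*x*(x - 2*y), 0)

For a 0-form f, d f = (∂f/∂x) dx + (∂f/∂y) dy + (∂f/∂z) dz. The components of the vector representation are exactly the entries of grad f in Cartesian coordinates:
  ∂f/∂x = 2*y*(2*x - y)
  ∂f/∂y = 2*x*(x - 2*y)
  ∂f/∂z = 0.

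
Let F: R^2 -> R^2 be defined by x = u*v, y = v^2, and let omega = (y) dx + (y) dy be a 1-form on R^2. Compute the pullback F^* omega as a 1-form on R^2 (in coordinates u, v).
F^* omega = (v^3) du + (v^2*(u + 2*v)) dv

Using F^*(f dg) = (f ∘ F) d(g ∘ F), substitute each coordinate x_i by F_i(u, v) in f_i, and replace dx_i by d F_i = (∂F_i/∂u) du + (∂F_i/∂v) dv.
  For the x component: f_1(F) = v^2; d F_1 = (v) du + (u) dv
  For the y component: f_2(F) = v^2; d F_2 = (0) du + (2*v) dv
Combining and collecting du, dv coefficients:
  coeff of du: v^3
  coeff of dv: v^2*(u + 2*v)
F^* omega = (v^3) du + (v^2*(u + 2*v)) dv.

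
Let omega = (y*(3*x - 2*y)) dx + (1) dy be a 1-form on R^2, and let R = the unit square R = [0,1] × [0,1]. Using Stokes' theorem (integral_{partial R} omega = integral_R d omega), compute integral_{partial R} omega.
integral_(partial R) omega = 1/2

Stokes: integral_partial_R omega = integral_R d omega with d omega = (∂Q/∂x - ∂P/∂y) dx ∧ dy.
  ∂Q/∂x = 0
  ∂P/∂y = 3*x - 4*y
  integrand = ∂Q/∂x - ∂P/∂y = -3*x + 4*y.
Integrating over R: integral_0^1 integral_0^1 (-3*x + 4*y) dx dy = 1/2.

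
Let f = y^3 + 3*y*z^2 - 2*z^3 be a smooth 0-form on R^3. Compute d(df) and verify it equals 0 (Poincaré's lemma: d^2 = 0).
d(df) = 0

Step 1: df = sum_i (∂f/∂x_i) dx_i = (0) dx + (3*y^2 + 3*z^2) dy + (6*z*(y - z)) dz.
Step 2: Apply d again. Using the 1-form formula, the coefficient of dx ∧ dy in d(df) is ∂^2 f/∂x ∂y - ∂^2 f/∂y ∂x = (0) - (0) = 0 (equality of mixed partials for smooth f).
Similarly for dx ∧ dz and dy ∧ dz — all coefficients vanish. So d(df) = 0.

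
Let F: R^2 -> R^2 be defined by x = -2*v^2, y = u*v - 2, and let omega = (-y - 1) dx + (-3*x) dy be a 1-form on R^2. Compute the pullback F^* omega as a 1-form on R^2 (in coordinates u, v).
F^* omega = (6*v^3) du + (2*v*(5*u*v - 2)) dv

Using F^*(f dg) = (f ∘ F) d(g ∘ F), substitute each coordinate x_i by F_i(u, v) in f_i, and replace dx_i by d F_i = (∂F_i/∂u) du + (∂F_i/∂v) dv.
  For the x component: f_1(F) = -u*v + 1; d F_1 = (0) du + (-4*v) dv
  For the y component: f_2(F) = 6*v^2; d F_2 = (v) du + (u) dv
Combining and collecting du, dv coefficients:
  coeff of du: 6*v^3
  coeff of dv: 2*v*(5*u*v - 2)
F^* omega = (6*v^3) du + (2*v*(5*u*v - 2)) dv.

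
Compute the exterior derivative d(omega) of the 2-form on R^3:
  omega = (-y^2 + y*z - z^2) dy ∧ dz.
d(omega) = 0

For a 2-form omega = sum_{i<j} g_{ij} dx_i ∧ dx_j, the exterior derivative is
  d(omega) = sum_{i<j} d(g_{ij}) ∧ dx_i ∧ dx_j = sum_{i<j, k} (∂g_{ij}/∂x_k) dx_k ∧ dx_i ∧ dx_j.
Expand each term, using dx_k ∧ dx_i ∧ dx_j = sgn(permutation) dx_{(a)} ∧ dx_{(b)} ∧ dx_{(c)} with (a < b < c) sorted:

Collecting like 3-forms: d(omega) = 0.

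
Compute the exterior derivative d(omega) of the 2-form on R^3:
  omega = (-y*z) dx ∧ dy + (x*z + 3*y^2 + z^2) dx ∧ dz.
d(omega) = (-7*y) dx ∧ dy ∧ dz

For a 2-form omega = sum_{i<j} g_{ij} dx_i ∧ dx_j, the exterior derivative is
  d(omega) = sum_{i<j} d(g_{ij}) ∧ dx_i ∧ dx_j = sum_{i<j, k} (∂g_{ij}/∂x_k) dx_k ∧ dx_i ∧ dx_j.
Expand each term, using dx_k ∧ dx_i ∧ dx_j = sgn(permutation) dx_{(a)} ∧ dx_{(b)} ∧ dx_{(c)} with (a < b < c) sorted:
  d(-y*z) includes (∂/∂z)(-y*z) dz = (-y) dz, which multiplied by dx ∧ dy gives (-y) dx ∧ dy ∧ dz
  d(x*z + 3*y^2 + z^2) includes (∂/∂y)(x*z + 3*y^2 + z^2) dy = (6*y) dy, which multiplied by dx ∧ dz gives (-6*y) dx ∧ dy ∧ dz
Collecting like 3-forms: d(omega) = (-7*y) dx ∧ dy ∧ dz.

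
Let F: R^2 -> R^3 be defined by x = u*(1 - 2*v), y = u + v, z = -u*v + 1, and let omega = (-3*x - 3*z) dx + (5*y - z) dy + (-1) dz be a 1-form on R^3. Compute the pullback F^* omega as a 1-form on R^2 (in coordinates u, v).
F^* omega = (-18*u*v^2 + 16*u*v + 2*u + 12*v - 4) du + (-18*u^2*v + 6*u^2 + u*v + 12*u + 5*v - 1) dv

Using F^*(f dg) = (f ∘ F) d(g ∘ F), substitute each coordinate x_i by F_i(u, v) in f_i, and replace dx_i by d F_i = (∂F_i/∂u) du + (∂F_i/∂v) dv.
  For the x component: f_1(F) = 9*u*v - 3*u - 3; d F_1 = (1 - 2*v) du + (-2*u) dv
  For the y component: f_2(F) = u*v + 5*u + 5*v - 1; d F_2 = (1) du + (1) dv
  For the z component: f_3(F) = -1; d F_3 = (-v) du + (-u) dv
Combining and collecting du, dv coefficients:
  coeff of du: -18*u*v^2 + 16*u*v + 2*u + 12*v - 4
  coeff of dv: -18*u^2*v + 6*u^2 + u*v + 12*u + 5*v - 1
F^* omega = (-18*u*v^2 + 16*u*v + 2*u + 12*v - 4) du + (-18*u^2*v + 6*u^2 + u*v + 12*u + 5*v - 1) dv.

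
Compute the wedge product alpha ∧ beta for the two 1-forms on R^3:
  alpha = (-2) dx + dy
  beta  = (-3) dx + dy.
alpha ∧ beta = (1) dx ∧ dy

Distribute the wedge, using dx_i ∧ dx_j = -dx_j ∧ dx_i and dx_i ∧ dx_i = 0. For each pair (i, j) with i < j, the coefficient of dx_i ∧ dx_j in alpha ∧ beta is (alpha_i * beta_j - alpha_j * beta_i). Collecting: alpha ∧ beta = (1) dx ∧ dy.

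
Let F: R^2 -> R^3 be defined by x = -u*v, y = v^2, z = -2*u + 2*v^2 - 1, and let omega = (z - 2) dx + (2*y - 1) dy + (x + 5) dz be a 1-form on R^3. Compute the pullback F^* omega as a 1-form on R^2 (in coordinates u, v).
F^* omega = (4*u*v - 2*v^3 + 3*v - 10) du + (2*u^2 - 6*u*v^2 + 3*u + 4*v^3 + 18*v) dv

Using F^*(f dg) = (f ∘ F) d(g ∘ F), substitute each coordinate x_i by F_i(u, v) in f_i, and replace dx_i by d F_i = (∂F_i/∂u) du + (∂F_i/∂v) dv.
  For the x component: f_1(F) = -2*u + 2*v^2 - 3; d F_1 = (-v) du + (-u) dv
  For the y component: f_2(F) = 2*v^2 - 1; d F_2 = (0) du + (2*v) dv
  For the z component: f_3(F) = -u*v + 5; d F_3 = (-2) du + (4*v) dv
Combining and collecting du, dv coefficients:
  coeff of du: 4*u*v - 2*v^3 + 3*v - 10
  coeff of dv: 2*u^2 - 6*u*v^2 + 3*u + 4*v^3 + 18*v
F^* omega = (4*u*v - 2*v^3 + 3*v - 10) du + (2*u^2 - 6*u*v^2 + 3*u + 4*v^3 + 18*v) dv.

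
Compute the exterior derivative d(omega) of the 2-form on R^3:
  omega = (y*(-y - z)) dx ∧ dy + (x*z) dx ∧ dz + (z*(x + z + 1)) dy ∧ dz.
d(omega) = (-y + z) dx ∧ dy ∧ dz

For a 2-form omega = sum_{i<j} g_{ij} dx_i ∧ dx_j, the exterior derivative is
  d(omega) = sum_{i<j} d(g_{ij}) ∧ dx_i ∧ dx_j = sum_{i<j, k} (∂g_{ij}/∂x_k) dx_k ∧ dx_i ∧ dx_j.
Expand each term, using dx_k ∧ dx_i ∧ dx_j = sgn(permutation) dx_{(a)} ∧ dx_{(b)} ∧ dx_{(c)} with (a < b < c) sorted:
  d(y*(-y - z)) includes (∂/∂z)(y*(-y - z)) dz = (-y) dz, which multiplied by dx ∧ dy gives (-y) dx ∧ dy ∧ dz
  d(z*(x + z + 1)) includes (∂/∂x)(z*(x + z + 1)) dx = (z) dx, which multiplied by dy ∧ dz gives (z) dx ∧ dy ∧ dz
Collecting like 3-forms: d(omega) = (-y + z) dx ∧ dy ∧ dz.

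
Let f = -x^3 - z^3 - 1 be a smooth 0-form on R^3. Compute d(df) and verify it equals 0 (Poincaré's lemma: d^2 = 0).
d(df) = 0

Step 1: df = sum_i (∂f/∂x_i) dx_i = (-3*x^2) dx + (0) dy + (-3*z^2) dz.
Step 2: Apply d again. Using the 1-form formula, the coefficient of dx ∧ dy in d(df) is ∂^2 f/∂x ∂y - ∂^2 f/∂y ∂x = (0) - (0) = 0 (equality of mixed partials for smooth f).
Similarly for dx ∧ dz and dy ∧ dz — all coefficients vanish. So d(df) = 0.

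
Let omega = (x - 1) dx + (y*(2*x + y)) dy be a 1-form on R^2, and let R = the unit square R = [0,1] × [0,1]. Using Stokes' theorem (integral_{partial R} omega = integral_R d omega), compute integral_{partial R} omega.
integral_(partial R) omega = 1

Stokes: integral_partial_R omega = integral_R d omega with d omega = (∂Q/∂x - ∂P/∂y) dx ∧ dy.
  ∂Q/∂x = 2*y
  ∂P/∂y = 0
  integrand = ∂Q/∂x - ∂P/∂y = 2*y.
Integrating over R: integral_0^1 integral_0^1 (2*y) dx dy = 1.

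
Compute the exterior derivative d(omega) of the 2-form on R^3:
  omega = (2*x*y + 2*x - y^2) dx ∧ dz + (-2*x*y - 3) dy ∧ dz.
d(omega) = (-2*x) dx ∧ dy ∧ dz

For a 2-form omega = sum_{i<j} g_{ij} dx_i ∧ dx_j, the exterior derivative is
  d(omega) = sum_{i<j} d(g_{ij}) ∧ dx_i ∧ dx_j = sum_{i<j, k} (∂g_{ij}/∂x_k) dx_k ∧ dx_i ∧ dx_j.
Expand each term, using dx_k ∧ dx_i ∧ dx_j = sgn(permutation) dx_{(a)} ∧ dx_{(b)} ∧ dx_{(c)} with (a < b < c) sorted:
  d(2*x*y + 2*x - y^2) includes (∂/∂y)(2*x*y + 2*x - y^2) dy = (2*x - 2*y) dy, which multiplied by dx ∧ dz gives (-2*x + 2*y) dx ∧ dy ∧ dz
  d(-2*x*y - 3) includes (∂/∂x)(-2*x*y - 3) dx = (-2*y) dx, which multiplied by dy ∧ dz gives (-2*y) dx ∧ dy ∧ dz
Collecting like 3-forms: d(omega) = (-2*x) dx ∧ dy ∧ dz.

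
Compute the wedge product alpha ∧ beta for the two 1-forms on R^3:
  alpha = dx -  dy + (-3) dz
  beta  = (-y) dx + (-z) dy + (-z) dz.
alpha ∧ beta = (-y - z) dx ∧ dy + (-3*y - z) dx ∧ dz + (-2*z) dy ∧ dz

Distribute the wedge, using dx_i ∧ dx_j = -dx_j ∧ dx_i and dx_i ∧ dx_i = 0. For each pair (i, j) with i < j, the coefficient of dx_i ∧ dx_j in alpha ∧ beta is (alpha_i * beta_j - alpha_j * beta_i). Collecting: alpha ∧ beta = (-y - z) dx ∧ dy + (-3*y - z) dx ∧ dz + (-2*z) dy ∧ dz.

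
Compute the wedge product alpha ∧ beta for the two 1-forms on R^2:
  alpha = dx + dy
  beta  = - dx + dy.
alpha ∧ beta = (2) dx ∧ dy

Distribute the wedge, using dx_i ∧ dx_j = -dx_j ∧ dx_i and dx_i ∧ dx_i = 0. For each pair (i, j) with i < j, the coefficient of dx_i ∧ dx_j in alpha ∧ beta is (alpha_i * beta_j - alpha_j * beta_i). Collecting: alpha ∧ beta = (2) dx ∧ dy.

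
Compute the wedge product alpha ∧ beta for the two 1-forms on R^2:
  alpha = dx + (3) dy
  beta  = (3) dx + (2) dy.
alpha ∧ beta = (-7) dx ∧ dy

Distribute the wedge, using dx_i ∧ dx_j = -dx_j ∧ dx_i and dx_i ∧ dx_i = 0. For each pair (i, j) with i < j, the coefficient of dx_i ∧ dx_j in alpha ∧ beta is (alpha_i * beta_j - alpha_j * beta_i). Collecting: alpha ∧ beta = (-7) dx ∧ dy.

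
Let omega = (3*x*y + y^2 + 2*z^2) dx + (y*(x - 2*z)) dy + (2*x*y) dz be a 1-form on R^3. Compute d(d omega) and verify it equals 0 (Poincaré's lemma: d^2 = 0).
d(d omega) = 0

Step 1: d omega = sum_{i<j} (∂f_j/∂x_i - ∂f_i/∂x_j) dx_i ∧ dx_j:
  coeff of dx ∧ dy: -3*x - y
  coeff of dx ∧ dz: 2*y - 4*z
  coeff of dy ∧ dz: 2*x + 2*y
Step 2: Apply d again to each 2-form coefficient. The only possible 3-form in R^3 is dx ∧ dy ∧ dz, with coefficient
  ∂(coeff of dy∧dz)/∂x - ∂(coeff of dx∧dz)/∂y + ∂(coeff of dx∧dy)/∂z
  = ∂/∂x (2*x + 2*y) - ∂/∂y (2*y - 4*z) + ∂/∂z (-3*x - y).
Each of these terms simplifies to sums of mixed partials that cancel in pairs. The result is 0 (by equality of mixed partials for smooth functions — Schwarz / Clairaut).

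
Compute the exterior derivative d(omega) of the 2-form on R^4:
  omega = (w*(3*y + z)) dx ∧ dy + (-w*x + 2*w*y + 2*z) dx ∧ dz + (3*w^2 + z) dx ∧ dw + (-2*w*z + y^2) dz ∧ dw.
d(omega) = (-w) dx ∧ dy ∧ dz + (3*y + z) dx ∧ dy ∧ dw + (-x + 2*y - 1) dx ∧ dz ∧ dw + (2*y) dy ∧ dz ∧ dw

For a 2-form omega = sum_{i<j} g_{ij} dx_i ∧ dx_j, the exterior derivative is
  d(omega) = sum_{i<j} d(g_{ij}) ∧ dx_i ∧ dx_j = sum_{i<j, k} (∂g_{ij}/∂x_k) dx_k ∧ dx_i ∧ dx_j.
Expand each term, using dx_k ∧ dx_i ∧ dx_j = sgn(permutation) dx_{(a)} ∧ dx_{(b)} ∧ dx_{(c)} with (a < b < c) sorted:
  d(w*(3*y + z)) includes (∂/∂z)(w*(3*y + z)) dz = (w) dz, which multiplied by dx ∧ dy gives (w) dx ∧ dy ∧ dz
  d(w*(3*y + z)) includes (∂/∂w)(w*(3*y + z)) dw = (3*y + z) dw, which multiplied by dx ∧ dy gives (3*y + z) dx ∧ dy ∧ dw
  d(-w*x + 2*w*y + 2*z) includes (∂/∂y)(-w*x + 2*w*y + 2*z) dy = (2*w) dy, which multiplied by dx ∧ dz gives (-2*w) dx ∧ dy ∧ dz
  d(-w*x + 2*w*y + 2*z) includes (∂/∂w)(-w*x + 2*w*y + 2*z) dw = (-x + 2*y) dw, which multiplied by dx ∧ dz gives (-x + 2*y) dx ∧ dz ∧ dw
  d(3*w^2 + z) includes (∂/∂z)(3*w^2 + z) dz = (1) dz, which multiplied by dx ∧ dw gives (-1) dx ∧ dz ∧ dw
  d(-2*w*z + y^2) includes (∂/∂y)(-2*w*z + y^2) dy = (2*y) dy, which multiplied by dz ∧ dw gives (2*y) dy ∧ dz ∧ dw
Collecting like 3-forms: d(omega) = (-w) dx ∧ dy ∧ dz + (3*y + z) dx ∧ dy ∧ dw + (-x + 2*y - 1) dx ∧ dz ∧ dw + (2*y) dy ∧ dz ∧ dw.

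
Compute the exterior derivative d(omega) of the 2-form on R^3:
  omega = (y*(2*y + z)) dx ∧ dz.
d(omega) = (-4*y - z) dx ∧ dy ∧ dz

For a 2-form omega = sum_{i<j} g_{ij} dx_i ∧ dx_j, the exterior derivative is
  d(omega) = sum_{i<j} d(g_{ij}) ∧ dx_i ∧ dx_j = sum_{i<j, k} (∂g_{ij}/∂x_k) dx_k ∧ dx_i ∧ dx_j.
Expand each term, using dx_k ∧ dx_i ∧ dx_j = sgn(permutation) dx_{(a)} ∧ dx_{(b)} ∧ dx_{(c)} with (a < b < c) sorted:
  d(y*(2*y + z)) includes (∂/∂y)(y*(2*y + z)) dy = (4*y + z) dy, which multiplied by dx ∧ dz gives (-4*y - z) dx ∧ dy ∧ dz
Collecting like 3-forms: d(omega) = (-4*y - z) dx ∧ dy ∧ dz.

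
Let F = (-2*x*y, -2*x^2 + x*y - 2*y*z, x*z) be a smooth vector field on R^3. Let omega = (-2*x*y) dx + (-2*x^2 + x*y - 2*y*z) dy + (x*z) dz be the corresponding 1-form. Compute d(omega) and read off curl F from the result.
d(omega) = (2*y) dy ∧ dz + (-z) dz ∧ dx + (-2*x + y) dx ∧ dy; curl F = (2*y, -z, -2*x + y)

d omega = sum_{i<j} (∂f_j/∂x_i - ∂f_i/∂x_j) dx_i ∧ dx_j. Under the identification (dy ∧ dz, dz ∧ dx, dx ∧ dy) ↔ (e_x, e_y, e_z), the coefficients are exactly the components of curl F. Compute:
  ∂R/∂y - ∂Q/∂z = (0) - (-2*y) = 2*y
  ∂P/∂z - ∂R/∂x = (0) - (z) = -z
  ∂Q/∂x - ∂P/∂y = (-4*x + y) - (-2*x) = -2*x + y.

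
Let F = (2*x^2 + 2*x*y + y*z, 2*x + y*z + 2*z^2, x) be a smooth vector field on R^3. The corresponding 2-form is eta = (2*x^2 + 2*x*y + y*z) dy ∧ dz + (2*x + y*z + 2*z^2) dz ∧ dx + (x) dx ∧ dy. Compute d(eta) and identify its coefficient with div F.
d(eta) = (4*x + 2*y + z) dx ∧ dy ∧ dz; div F = 4*x + 2*y + z

For a 2-form in R^3 of the form above, applying d gives a 3-form with coefficient ∂P/∂x + ∂Q/∂y + ∂R/∂z:
  ∂P/∂x = 4*x + 2*y
  ∂Q/∂y = z
  ∂R/∂z = 0
Sum = 4*x + 2*y + z, which is exactly div F.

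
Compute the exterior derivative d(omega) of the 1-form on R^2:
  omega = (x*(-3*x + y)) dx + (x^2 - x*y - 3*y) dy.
d(omega) = (x - y) dx ∧ dy

For a 1-form omega = sum_i f_i dx_i, the exterior derivative is
  d(omega) = sum_{i < j} (∂f_j/∂x_i - ∂f_i/∂x_j) dx_i ∧ dx_j.
  coefficient of dx ∧ dy: ∂f_2/∂x - ∂f_1/∂y = ∂(x^2 - x*y - 3*y)/∂x - ∂(x*(-3*x + y))/∂y = x - y
Assembling: d(omega) = (x - y) dx ∧ dy.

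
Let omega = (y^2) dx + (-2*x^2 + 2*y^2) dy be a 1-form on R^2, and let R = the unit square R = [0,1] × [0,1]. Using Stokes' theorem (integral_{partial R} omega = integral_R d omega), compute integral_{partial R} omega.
integral_(partial R) omega = -3

Stokes: integral_partial_R omega = integral_R d omega with d omega = (∂Q/∂x - ∂P/∂y) dx ∧ dy.
  ∂Q/∂x = -4*x
  ∂P/∂y = 2*y
  integrand = ∂Q/∂x - ∂P/∂y = -4*x - 2*y.
Integrating over R: integral_0^1 integral_0^1 (-4*x - 2*y) dx dy = -3.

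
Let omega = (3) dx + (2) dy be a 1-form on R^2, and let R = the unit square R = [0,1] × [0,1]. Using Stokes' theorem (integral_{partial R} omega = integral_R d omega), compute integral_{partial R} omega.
integral_(partial R) omega = 0

Stokes: integral_partial_R omega = integral_R d omega with d omega = (∂Q/∂x - ∂P/∂y) dx ∧ dy.
  ∂Q/∂x = 0
  ∂P/∂y = 0
  integrand = ∂Q/∂x - ∂P/∂y = 0.
Integrating over R: integral_0^1 integral_0^1 (0) dx dy = 0.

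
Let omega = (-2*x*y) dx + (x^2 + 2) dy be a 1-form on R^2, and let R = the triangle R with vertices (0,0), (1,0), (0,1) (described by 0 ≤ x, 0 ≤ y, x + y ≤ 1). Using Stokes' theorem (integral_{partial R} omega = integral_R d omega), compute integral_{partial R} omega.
integral_(partial R) omega = 2/3

Stokes: integral_partial_R omega = integral_R d omega with d omega = (∂Q/∂x - ∂P/∂y) dx ∧ dy.
  ∂Q/∂x = 2*x
  ∂P/∂y = -2*x
  integrand = ∂Q/∂x - ∂P/∂y = 4*x.
Integrating over R: integral_0^1 integral_0^{1-x} (4*x) dy dx = 2/3.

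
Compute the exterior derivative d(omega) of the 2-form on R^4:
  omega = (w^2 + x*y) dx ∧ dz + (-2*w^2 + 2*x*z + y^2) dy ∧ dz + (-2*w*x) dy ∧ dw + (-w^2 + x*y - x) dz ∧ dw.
d(omega) = (-x + 2*z) dx ∧ dy ∧ dz + (2*w + y - 1) dx ∧ dz ∧ dw + (-4*w + x) dy ∧ dz ∧ dw + (-2*w) dx ∧ dy ∧ dw

For a 2-form omega = sum_{i<j} g_{ij} dx_i ∧ dx_j, the exterior derivative is
  d(omega) = sum_{i<j} d(g_{ij}) ∧ dx_i ∧ dx_j = sum_{i<j, k} (∂g_{ij}/∂x_k) dx_k ∧ dx_i ∧ dx_j.
Expand each term, using dx_k ∧ dx_i ∧ dx_j = sgn(permutation) dx_{(a)} ∧ dx_{(b)} ∧ dx_{(c)} with (a < b < c) sorted:
  d(w^2 + x*y) includes (∂/∂y)(w^2 + x*y) dy = (x) dy, which multiplied by dx ∧ dz gives (-x) dx ∧ dy ∧ dz
  d(w^2 + x*y) includes (∂/∂w)(w^2 + x*y) dw = (2*w) dw, which multiplied by dx ∧ dz gives (2*w) dx ∧ dz ∧ dw
  d(-2*w^2 + 2*x*z + y^2) includes (∂/∂x)(-2*w^2 + 2*x*z + y^2) dx = (2*z) dx, which multiplied by dy ∧ dz gives (2*z) dx ∧ dy ∧ dz
  d(-2*w^2 + 2*x*z + y^2) includes (∂/∂w)(-2*w^2 + 2*x*z + y^2) dw = (-4*w) dw, which multiplied by dy ∧ dz gives (-4*w) dy ∧ dz ∧ dw
  d(-2*w*x) includes (∂/∂x)(-2*w*x) dx = (-2*w) dx, which multiplied by dy ∧ dw gives (-2*w) dx ∧ dy ∧ dw
  d(-w^2 + x*y - x) includes (∂/∂x)(-w^2 + x*y - x) dx = (y - 1) dx, which multiplied by dz ∧ dw gives (y - 1) dx ∧ dz ∧ dw
  d(-w^2 + x*y - x) includes (∂/∂y)(-w^2 + x*y - x) dy = (x) dy, which multiplied by dz ∧ dw gives (x) dy ∧ dz ∧ dw
Collecting like 3-forms: d(omega) = (-x + 2*z) dx ∧ dy ∧ dz + (2*w + y - 1) dx ∧ dz ∧ dw + (-4*w + x) dy ∧ dz ∧ dw + (-2*w) dx ∧ dy ∧ dw.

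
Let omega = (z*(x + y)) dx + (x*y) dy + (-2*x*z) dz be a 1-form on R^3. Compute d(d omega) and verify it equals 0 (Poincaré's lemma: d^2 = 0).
d(d omega) = 0

Step 1: d omega = sum_{i<j} (∂f_j/∂x_i - ∂f_i/∂x_j) dx_i ∧ dx_j:
  coeff of dx ∧ dy: y - z
  coeff of dx ∧ dz: -x - y - 2*z
  coeff of dy ∧ dz: 0
Step 2: Apply d again to each 2-form coefficient. The only possible 3-form in R^3 is dx ∧ dy ∧ dz, with coefficient
  ∂(coeff of dy∧dz)/∂x - ∂(coeff of dx∧dz)/∂y + ∂(coeff of dx∧dy)/∂z
  = ∂/∂x (0) - ∂/∂y (-x - y - 2*z) + ∂/∂z (y - z).
Each of these terms simplifies to sums of mixed partials that cancel in pairs. The result is 0 (by equality of mixed partials for smooth functions — Schwarz / Clairaut).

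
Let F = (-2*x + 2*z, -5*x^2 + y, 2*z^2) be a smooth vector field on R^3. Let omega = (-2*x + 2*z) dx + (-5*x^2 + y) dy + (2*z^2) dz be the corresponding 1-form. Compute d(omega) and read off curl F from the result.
d(omega) = (0) dy ∧ dz + (2) dz ∧ dx + (-10*x) dx ∧ dy; curl F = (0, 2, -10*x)

d omega = sum_{i<j} (∂f_j/∂x_i - ∂f_i/∂x_j) dx_i ∧ dx_j. Under the identification (dy ∧ dz, dz ∧ dx, dx ∧ dy) ↔ (e_x, e_y, e_z), the coefficients are exactly the components of curl F. Compute:
  ∂R/∂y - ∂Q/∂z = (0) - (0) = 0
  ∂P/∂z - ∂R/∂x = (2) - (0) = 2
  ∂Q/∂x - ∂P/∂y = (-10*x) - (0) = -10*x.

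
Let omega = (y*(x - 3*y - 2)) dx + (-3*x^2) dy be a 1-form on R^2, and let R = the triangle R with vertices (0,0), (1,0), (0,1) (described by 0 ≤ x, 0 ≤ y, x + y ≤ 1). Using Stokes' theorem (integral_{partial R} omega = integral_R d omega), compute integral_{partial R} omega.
integral_(partial R) omega = 5/6

Stokes: integral_partial_R omega = integral_R d omega with d omega = (∂Q/∂x - ∂P/∂y) dx ∧ dy.
  ∂Q/∂x = -6*x
  ∂P/∂y = x - 6*y - 2
  integrand = ∂Q/∂x - ∂P/∂y = -7*x + 6*y + 2.
Integrating over R: integral_0^1 integral_0^{1-x} (-7*x + 6*y + 2) dy dx = 5/6.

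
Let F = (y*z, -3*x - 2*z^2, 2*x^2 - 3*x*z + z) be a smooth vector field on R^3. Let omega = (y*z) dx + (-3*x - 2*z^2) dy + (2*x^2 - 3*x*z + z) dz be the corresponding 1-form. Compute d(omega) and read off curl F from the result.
d(omega) = (4*z) dy ∧ dz + (-4*x + y + 3*z) dz ∧ dx + (-z - 3) dx ∧ dy; curl F = (4*z, -4*x + y + 3*z, -z - 3)

d omega = sum_{i<j} (∂f_j/∂x_i - ∂f_i/∂x_j) dx_i ∧ dx_j. Under the identification (dy ∧ dz, dz ∧ dx, dx ∧ dy) ↔ (e_x, e_y, e_z), the coefficients are exactly the components of curl F. Compute:
  ∂R/∂y - ∂Q/∂z = (0) - (-4*z) = 4*z
  ∂P/∂z - ∂R/∂x = (y) - (4*x - 3*z) = -4*x + y + 3*z
  ∂Q/∂x - ∂P/∂y = (-3) - (z) = -z - 3.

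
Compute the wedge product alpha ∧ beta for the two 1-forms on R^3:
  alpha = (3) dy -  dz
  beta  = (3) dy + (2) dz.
alpha ∧ beta = (9) dy ∧ dz

Distribute the wedge, using dx_i ∧ dx_j = -dx_j ∧ dx_i and dx_i ∧ dx_i = 0. For each pair (i, j) with i < j, the coefficient of dx_i ∧ dx_j in alpha ∧ beta is (alpha_i * beta_j - alpha_j * beta_i). Collecting: alpha ∧ beta = (9) dy ∧ dz.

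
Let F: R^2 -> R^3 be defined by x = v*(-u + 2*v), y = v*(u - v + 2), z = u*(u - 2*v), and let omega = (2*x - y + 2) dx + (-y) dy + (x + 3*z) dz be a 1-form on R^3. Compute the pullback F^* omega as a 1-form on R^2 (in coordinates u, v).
F^* omega = (6*u^3 - 20*u^2*v + 20*u*v^2 - 8*v^3 - 2*v) du + (-6*u^3 + 16*u^2*v - 18*u*v^2 - 2*u*v - 2*u + 18*v^3 - 2*v^2 + 4*v) dv

Using F^*(f dg) = (f ∘ F) d(g ∘ F), substitute each coordinate x_i by F_i(u, v) in f_i, and replace dx_i by d F_i = (∂F_i/∂u) du + (∂F_i/∂v) dv.
  For the x component: f_1(F) = -3*u*v + 5*v^2 - 2*v + 2; d F_1 = (-v) du + (-u + 4*v) dv
  For the y component: f_2(F) = v*(-u + v - 2); d F_2 = (v) du + (u - 2*v + 2) dv
  For the z component: f_3(F) = 3*u^2 - 7*u*v + 2*v^2; d F_3 = (2*u - 2*v) du + (-2*u) dv
Combining and collecting du, dv coefficients:
  coeff of du: 6*u^3 - 20*u^2*v + 20*u*v^2 - 8*v^3 - 2*v
  coeff of dv: -6*u^3 + 16*u^2*v - 18*u*v^2 - 2*u*v - 2*u + 18*v^3 - 2*v^2 + 4*v
F^* omega = (6*u^3 - 20*u^2*v + 20*u*v^2 - 8*v^3 - 2*v) du + (-6*u^3 + 16*u^2*v - 18*u*v^2 - 2*u*v - 2*u + 18*v^3 - 2*v^2 + 4*v) dv.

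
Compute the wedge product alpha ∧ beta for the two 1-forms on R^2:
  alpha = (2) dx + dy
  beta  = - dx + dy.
alpha ∧ beta = (3) dx ∧ dy

Distribute the wedge, using dx_i ∧ dx_j = -dx_j ∧ dx_i and dx_i ∧ dx_i = 0. For each pair (i, j) with i < j, the coefficient of dx_i ∧ dx_j in alpha ∧ beta is (alpha_i * beta_j - alpha_j * beta_i). Collecting: alpha ∧ beta = (3) dx ∧ dy.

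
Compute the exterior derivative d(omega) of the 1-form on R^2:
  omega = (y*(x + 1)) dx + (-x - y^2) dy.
d(omega) = (-x - 2) dx ∧ dy

For a 1-form omega = sum_i f_i dx_i, the exterior derivative is
  d(omega) = sum_{i < j} (∂f_j/∂x_i - ∂f_i/∂x_j) dx_i ∧ dx_j.
  coefficient of dx ∧ dy: ∂f_2/∂x - ∂f_1/∂y = ∂(-x - y^2)/∂x - ∂(y*(x + 1))/∂y = -x - 2
Assembling: d(omega) = (-x - 2) dx ∧ dy.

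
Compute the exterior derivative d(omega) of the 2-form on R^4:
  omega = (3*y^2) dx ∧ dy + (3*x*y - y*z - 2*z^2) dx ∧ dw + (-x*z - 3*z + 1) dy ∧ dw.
d(omega) = (-3*x) dx ∧ dy ∧ dw + (y + 4*z) dx ∧ dz ∧ dw + (x + 3) dy ∧ dz ∧ dw

For a 2-form omega = sum_{i<j} g_{ij} dx_i ∧ dx_j, the exterior derivative is
  d(omega) = sum_{i<j} d(g_{ij}) ∧ dx_i ∧ dx_j = sum_{i<j, k} (∂g_{ij}/∂x_k) dx_k ∧ dx_i ∧ dx_j.
Expand each term, using dx_k ∧ dx_i ∧ dx_j = sgn(permutation) dx_{(a)} ∧ dx_{(b)} ∧ dx_{(c)} with (a < b < c) sorted:
  d(3*x*y - y*z - 2*z^2) includes (∂/∂y)(3*x*y - y*z - 2*z^2) dy = (3*x - z) dy, which multiplied by dx ∧ dw gives (-3*x + z) dx ∧ dy ∧ dw
  d(3*x*y - y*z - 2*z^2) includes (∂/∂z)(3*x*y - y*z - 2*z^2) dz = (-y - 4*z) dz, which multiplied by dx ∧ dw gives (y + 4*z) dx ∧ dz ∧ dw
  d(-x*z - 3*z + 1) includes (∂/∂x)(-x*z - 3*z + 1) dx = (-z) dx, which multiplied by dy ∧ dw gives (-z) dx ∧ dy ∧ dw
  d(-x*z - 3*z + 1) includes (∂/∂z)(-x*z - 3*z + 1) dz = (-x - 3) dz, which multiplied by dy ∧ dw gives (x + 3) dy ∧ dz ∧ dw
Collecting like 3-forms: d(omega) = (-3*x) dx ∧ dy ∧ dw + (y + 4*z) dx ∧ dz ∧ dw + (x + 3) dy ∧ dz ∧ dw.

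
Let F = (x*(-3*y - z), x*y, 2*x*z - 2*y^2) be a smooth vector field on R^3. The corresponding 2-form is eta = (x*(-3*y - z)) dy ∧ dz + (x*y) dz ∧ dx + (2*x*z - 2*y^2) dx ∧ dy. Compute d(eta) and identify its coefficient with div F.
d(eta) = (3*x - 3*y - z) dx ∧ dy ∧ dz; div F = 3*x - 3*y - z

For a 2-form in R^3 of the form above, applying d gives a 3-form with coefficient ∂P/∂x + ∂Q/∂y + ∂R/∂z:
  ∂P/∂x = -3*y - z
  ∂Q/∂y = x
  ∂R/∂z = 2*x
Sum = 3*x - 3*y - z, which is exactly div F.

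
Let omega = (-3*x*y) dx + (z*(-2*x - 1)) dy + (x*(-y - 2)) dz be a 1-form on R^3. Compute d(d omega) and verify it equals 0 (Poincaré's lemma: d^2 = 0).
d(d omega) = 0

Step 1: d omega = sum_{i<j} (∂f_j/∂x_i - ∂f_i/∂x_j) dx_i ∧ dx_j:
  coeff of dx ∧ dy: 3*x - 2*z
  coeff of dx ∧ dz: -y - 2
  coeff of dy ∧ dz: x + 1
Step 2: Apply d again to each 2-form coefficient. The only possible 3-form in R^3 is dx ∧ dy ∧ dz, with coefficient
  ∂(coeff of dy∧dz)/∂x - ∂(coeff of dx∧dz)/∂y + ∂(coeff of dx∧dy)/∂z
  = ∂/∂x (x + 1) - ∂/∂y (-y - 2) + ∂/∂z (3*x - 2*z).
Each of these terms simplifies to sums of mixed partials that cancel in pairs. The result is 0 (by equality of mixed partials for smooth functions — Schwarz / Clairaut).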